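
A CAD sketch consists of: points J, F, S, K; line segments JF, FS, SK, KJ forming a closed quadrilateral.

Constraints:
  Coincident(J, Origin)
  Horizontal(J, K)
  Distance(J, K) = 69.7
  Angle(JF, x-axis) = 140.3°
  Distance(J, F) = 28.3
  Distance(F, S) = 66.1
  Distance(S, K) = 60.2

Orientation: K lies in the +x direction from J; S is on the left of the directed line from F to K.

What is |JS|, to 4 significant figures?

61.66

J is at the origin; J and K share the same y with |JK| = 69.7 and K in +x, so K = (69.7, 0). JF runs at 140.3° with |JF| = 28.3, so F = (-21.77, 18.08). S is determined by |FS| = 66.1 and |SK| = 60.2 together: it lies at the intersection of circle(F, 66.1) and circle(K, 60.2). With |FK| = 93.24, the foot of the radical line on FK is 50.62 from F and the perpendicular offset is √(66.1² − 50.62²) = 42.51. Taking the left-of-FK solution: S = (36.12, 49.97).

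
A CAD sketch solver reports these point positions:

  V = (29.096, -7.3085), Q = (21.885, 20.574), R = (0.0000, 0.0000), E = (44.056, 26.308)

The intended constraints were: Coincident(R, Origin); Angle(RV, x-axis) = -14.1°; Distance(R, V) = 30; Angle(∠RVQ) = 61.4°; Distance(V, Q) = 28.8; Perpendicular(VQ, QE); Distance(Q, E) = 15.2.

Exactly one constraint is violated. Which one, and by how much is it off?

Distance(Q, E) = 15.2 — off by 7.70.

R = (0.00, 0.00) ✓; RV at -14.10° ✓; |RV| = 30.00 ✓; ∠RVQ = 61.40° ✓; |VQ| = 28.80 ✓; ∠(VQ, QE) = 90.00° ✓; |QE| = 22.90 ✗.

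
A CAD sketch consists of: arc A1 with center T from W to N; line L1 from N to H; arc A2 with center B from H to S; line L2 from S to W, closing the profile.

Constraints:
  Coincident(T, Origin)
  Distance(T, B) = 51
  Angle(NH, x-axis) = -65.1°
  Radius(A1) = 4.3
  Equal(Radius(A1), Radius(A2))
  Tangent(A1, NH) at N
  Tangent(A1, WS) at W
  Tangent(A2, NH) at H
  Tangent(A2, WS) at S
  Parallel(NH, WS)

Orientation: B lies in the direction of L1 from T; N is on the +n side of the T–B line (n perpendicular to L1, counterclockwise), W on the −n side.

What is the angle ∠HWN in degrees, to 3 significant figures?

80.4°

The slot axis is L1's direction at -65.1°, so u = (cos -65.1°, sin -65.1°) = (0.421, -0.907) and n = (−sin -65.1°, cos -65.1°) = (0.907, 0.421). T is at the origin and B lies 51.0 along u from T, so B = 51.0·u = (21.5, -46.3). Tangency of A1 to both parallel lines with radius 4.3 puts N and W at T ± 4.3·n: N = (3.90, 1.81), W = (-3.90, -1.81). Equal radii place H and S the same way about B: H = B + 4.3·n = (25.4, -44.4), S = B − 4.3·n = (17.6, -48.1). Then cos ∠HWN = WH·WN / (|WH||WN|), giving 80.4°.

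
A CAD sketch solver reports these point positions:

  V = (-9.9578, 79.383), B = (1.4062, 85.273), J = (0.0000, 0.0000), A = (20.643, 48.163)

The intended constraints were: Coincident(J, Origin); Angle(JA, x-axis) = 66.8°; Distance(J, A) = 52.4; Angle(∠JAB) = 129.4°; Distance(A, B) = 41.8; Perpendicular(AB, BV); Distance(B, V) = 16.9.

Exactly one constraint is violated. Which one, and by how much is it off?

Distance(B, V) = 16.9 — off by 4.10.

J = (0.00, 0.00) ✓; JA at 66.80° ✓; |JA| = 52.40 ✓; ∠JAB = 129.4° ✓; |AB| = 41.80 ✓; ∠(AB, BV) = 90.00° ✓; |BV| = 12.80 ✗.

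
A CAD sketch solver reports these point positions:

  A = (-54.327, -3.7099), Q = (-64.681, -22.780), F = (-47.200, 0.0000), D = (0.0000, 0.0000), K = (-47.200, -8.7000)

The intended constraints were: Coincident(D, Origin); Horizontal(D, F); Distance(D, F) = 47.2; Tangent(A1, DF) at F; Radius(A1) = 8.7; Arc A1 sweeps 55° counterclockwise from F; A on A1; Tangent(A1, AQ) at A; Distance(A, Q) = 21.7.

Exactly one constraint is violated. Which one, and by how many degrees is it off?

Tangent(A1, AQ) at A — off by 6.50°.

D = (0.00, 0.00) ✓; D.y = 0.00, F.y = 0.00 ✓; |DF| = 47.20 ✓; ∠(KF, FD) = 90.00° ✓; |KF| = 8.700 ✓; bearing(K→A) − bearing(K→F) = 55.00° ✓; |KA| = 8.700 ✓; ∠(KA, AQ) = 83.50° ✗; |AQ| = 21.70 ✓.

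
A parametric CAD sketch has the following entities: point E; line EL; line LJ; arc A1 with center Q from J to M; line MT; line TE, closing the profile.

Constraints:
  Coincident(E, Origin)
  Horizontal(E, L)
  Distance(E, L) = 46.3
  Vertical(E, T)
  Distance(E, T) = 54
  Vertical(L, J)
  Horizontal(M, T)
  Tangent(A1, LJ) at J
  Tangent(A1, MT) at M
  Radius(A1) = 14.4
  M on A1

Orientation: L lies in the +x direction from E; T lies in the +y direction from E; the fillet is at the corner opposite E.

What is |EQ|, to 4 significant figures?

50.85

E is at the origin; E and L share the same y with |EL| = 46.3 and L on the +x side, so L = (46.30, 0.000). ET is vertical with |ET| = 54.0 and T on the +y side, so T = (0.000, 54.00). The virtual corner opposite E is at (46.30, 54.00). Tangency of A1 to LJ means the radius QJ is perpendicular to LJ and since A1 is tangent to MT there, QM ⟂ MT, with radius 14.4, so the center Q sits 14.4 in from both sides at Q = (31.90, 39.60). Then |EQ| = |Q − E| = 50.85.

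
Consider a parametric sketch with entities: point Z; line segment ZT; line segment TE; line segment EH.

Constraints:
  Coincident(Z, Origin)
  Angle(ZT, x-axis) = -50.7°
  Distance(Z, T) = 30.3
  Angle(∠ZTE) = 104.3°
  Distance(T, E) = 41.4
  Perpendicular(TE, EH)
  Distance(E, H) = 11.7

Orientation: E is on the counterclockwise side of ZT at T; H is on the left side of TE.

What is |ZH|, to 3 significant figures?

52.0

Z is at the origin; ZT runs at -50.7° with length 30.3, so T = 30.3·(cos -50.7°, sin -50.7°) = (19.2, -23.4). ∠ZTE = 104.3°, so TE runs at -50.7° + (180° − 104.3°) = 25.0° from the x-axis; with |TE| = 41.4, E = T + 41.4·(cos 25.0°, sin 25.0°) = (56.7, -5.95). TE is perpendicular to EH; with |EH| = 11.7 on the left of TE, H = E + 11.7·(-0.423, 0.906) = (51.8, 4.65). Then |ZH| = |H − Z| = 52.0.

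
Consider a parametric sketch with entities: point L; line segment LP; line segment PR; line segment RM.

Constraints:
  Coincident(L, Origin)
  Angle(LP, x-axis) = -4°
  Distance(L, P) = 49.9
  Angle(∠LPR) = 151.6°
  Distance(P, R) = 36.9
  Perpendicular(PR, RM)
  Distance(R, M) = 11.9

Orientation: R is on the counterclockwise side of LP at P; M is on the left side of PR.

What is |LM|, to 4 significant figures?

81.66

∠LPR = 151.6°, so PR runs at -4.0° + (180° − 151.6°) = 24.40° from the x-axis; with |PR| = 36.9, R = P + 36.9·(cos 24.40°, sin 24.40°) = (83.38, 11.76). PR is perpendicular to RM; with |RM| = 11.9 on the left of PR, M = R + 11.9·(-0.4131, 0.9107) = (78.47, 22.60). Then |LM| = |M − L| = 81.66.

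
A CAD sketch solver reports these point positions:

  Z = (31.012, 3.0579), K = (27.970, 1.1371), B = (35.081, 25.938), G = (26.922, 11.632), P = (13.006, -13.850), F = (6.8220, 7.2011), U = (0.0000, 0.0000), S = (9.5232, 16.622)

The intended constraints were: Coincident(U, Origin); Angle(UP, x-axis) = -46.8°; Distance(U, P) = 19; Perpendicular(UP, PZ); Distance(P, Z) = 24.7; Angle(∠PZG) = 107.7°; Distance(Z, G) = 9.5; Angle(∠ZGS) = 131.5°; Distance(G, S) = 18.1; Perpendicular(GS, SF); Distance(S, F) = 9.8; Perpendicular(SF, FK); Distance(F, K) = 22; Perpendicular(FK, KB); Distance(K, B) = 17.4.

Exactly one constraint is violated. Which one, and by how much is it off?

Distance(K, B) = 17.4 — off by 8.40.

U = (0.00, 0.00) ✓; UP at -46.80° ✓; |UP| = 19.00 ✓; ∠(UP, PZ) = 90.00° ✓; |PZ| = 24.70 ✓; ∠PZG = 107.7° ✓; |ZG| = 9.500 ✓; ∠ZGS = 131.5° ✓; |GS| = 18.10 ✓; ∠(GS, SF) = 90.00° ✓; |SF| = 9.801 ✓; ∠(SF, FK) = 90.00° ✓; |FK| = 22.00 ✓; ∠(FK, KB) = 90.00° ✓; |KB| = 25.80 ✗.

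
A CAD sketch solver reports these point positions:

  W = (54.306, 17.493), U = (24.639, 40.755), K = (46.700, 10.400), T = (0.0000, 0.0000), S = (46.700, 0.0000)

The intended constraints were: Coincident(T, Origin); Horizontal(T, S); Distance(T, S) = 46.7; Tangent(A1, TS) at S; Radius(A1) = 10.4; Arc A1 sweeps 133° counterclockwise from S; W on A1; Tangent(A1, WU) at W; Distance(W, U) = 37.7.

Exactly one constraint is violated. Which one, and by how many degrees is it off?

Tangent(A1, WU) at W — off by 8.90°.

T = (0.00, 0.00) ✓; T.y = 0.00, S.y = 0.00 ✓; |TS| = 46.70 ✓; ∠(KS, ST) = 90.00° ✓; |KS| = 10.40 ✓; bearing(K→W) − bearing(K→S) = 133.0° ✓; |KW| = 10.40 ✓; ∠(KW, WU) = 81.10° ✗; |WU| = 37.70 ✓.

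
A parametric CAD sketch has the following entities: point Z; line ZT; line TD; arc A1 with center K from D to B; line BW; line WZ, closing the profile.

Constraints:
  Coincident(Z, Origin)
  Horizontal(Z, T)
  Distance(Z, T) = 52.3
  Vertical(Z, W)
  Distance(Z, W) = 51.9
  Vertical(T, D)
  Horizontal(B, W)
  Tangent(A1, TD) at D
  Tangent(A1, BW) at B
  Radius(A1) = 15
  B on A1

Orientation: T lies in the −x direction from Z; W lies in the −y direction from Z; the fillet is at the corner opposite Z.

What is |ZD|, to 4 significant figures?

64.01

Z is at the origin; ZT is horizontal with |ZT| = 52.3 and T on the −x side, so T = (-52.30, 0.000). ZW is vertical with |ZW| = 51.9 and W on the −y side, so W = (0.000, -51.90). The virtual corner opposite Z is at (-52.30, -51.90). The tangent condition forces KD to be normal to TD and A1 meets BW tangentially, so KB is at right angles to BW, with radius 15.0, so the center K sits 15.0 in from both sides at K = (-37.30, -36.90). That places the tangent points at D = (-52.30, -36.90) on TD and B = (-37.30, -51.90) on BW. Then |ZD| = |D − Z| = 64.01.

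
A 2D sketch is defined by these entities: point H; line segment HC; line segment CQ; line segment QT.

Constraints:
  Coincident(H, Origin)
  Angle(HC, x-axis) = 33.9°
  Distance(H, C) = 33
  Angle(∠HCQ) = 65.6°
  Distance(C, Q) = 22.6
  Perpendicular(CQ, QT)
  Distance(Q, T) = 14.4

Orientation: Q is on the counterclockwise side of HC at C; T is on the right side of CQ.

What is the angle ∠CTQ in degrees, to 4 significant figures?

57.50°

H is at the origin; HC runs at 33.9° with length 33.0, so C = 33.0·(cos 33.9°, sin 33.9°) = (27.39, 18.41). ∠HCQ = 65.6°, so CQ runs at 33.9° + (180° − 65.6°) = 148.3° from the x-axis; with |CQ| = 22.6, Q = C + 22.6·(cos 148.3°, sin 148.3°) = (8.162, 30.28). The perpendicularity gives QT at right angles to CQ; with |QT| = 14.4 on the right of CQ, T = Q + 14.4·(0.5255, 0.8508) = (15.73, 42.53). Then cos ∠CTQ = TC·TQ / (|TC||TQ|), giving 57.50°.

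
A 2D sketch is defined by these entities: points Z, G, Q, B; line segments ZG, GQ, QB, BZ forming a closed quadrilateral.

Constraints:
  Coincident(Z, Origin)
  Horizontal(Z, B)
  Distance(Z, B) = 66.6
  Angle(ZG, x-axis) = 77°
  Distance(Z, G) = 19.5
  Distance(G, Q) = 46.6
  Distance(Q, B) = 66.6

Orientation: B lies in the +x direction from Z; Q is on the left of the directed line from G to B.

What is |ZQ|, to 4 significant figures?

65.01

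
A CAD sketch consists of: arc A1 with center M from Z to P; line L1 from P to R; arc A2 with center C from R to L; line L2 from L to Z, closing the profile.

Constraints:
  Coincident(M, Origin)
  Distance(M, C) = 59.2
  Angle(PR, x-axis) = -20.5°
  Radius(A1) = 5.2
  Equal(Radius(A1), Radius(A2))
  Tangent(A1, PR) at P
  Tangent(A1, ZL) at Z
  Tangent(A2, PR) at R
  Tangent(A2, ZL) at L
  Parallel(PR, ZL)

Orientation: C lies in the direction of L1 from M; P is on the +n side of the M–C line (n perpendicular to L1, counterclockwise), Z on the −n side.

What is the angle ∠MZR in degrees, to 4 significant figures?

80.04°

The slot axis is L1's direction at -20.5°, so u = (cos -20.5°, sin -20.5°) = (0.9367, -0.3502) and n = (−sin -20.5°, cos -20.5°) = (0.3502, 0.9367). M is at the origin and C lies 59.2 along u from M, so C = 59.2·u = (55.45, -20.73). Tangency of A1 to both parallel lines with radius 5.2 puts P and Z at M ± 5.2·n: P = (1.821, 4.871), Z = (-1.821, -4.871). Equal radii place R and L the same way about C: R = C + 5.2·n = (57.27, -15.86), L = C − 5.2·n = (53.63, -25.60). Then cos ∠MZR = ZM·ZR / (|ZM||ZR|), giving 80.04°.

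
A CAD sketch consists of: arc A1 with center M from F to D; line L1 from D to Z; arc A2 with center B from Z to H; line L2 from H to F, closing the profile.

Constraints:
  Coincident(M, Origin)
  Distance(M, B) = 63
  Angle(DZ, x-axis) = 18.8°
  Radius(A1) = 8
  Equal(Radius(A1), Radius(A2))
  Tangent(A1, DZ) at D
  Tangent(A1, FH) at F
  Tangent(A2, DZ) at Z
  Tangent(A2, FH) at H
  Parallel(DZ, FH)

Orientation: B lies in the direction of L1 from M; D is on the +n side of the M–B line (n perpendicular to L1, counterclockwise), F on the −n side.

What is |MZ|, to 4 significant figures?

63.51

The slot axis is L1's direction at 18.8°, so u = (cos 18.8°, sin 18.8°) = (0.9466, 0.3223) and n = (−sin 18.8°, cos 18.8°) = (-0.3223, 0.9466). M is at the origin and B lies 63.0 along u from M, so B = 63.0·u = (59.64, 20.30). Tangency of A1 to both parallel lines with radius 8.0 puts D and F at M ± 8.0·n: D = (-2.578, 7.573), F = (2.578, -7.573). Equal radii place Z and H the same way about B: Z = B + 8.0·n = (57.06, 27.88), H = B − 8.0·n = (62.22, 12.73). Then |MZ| = |Z − M| = 63.51.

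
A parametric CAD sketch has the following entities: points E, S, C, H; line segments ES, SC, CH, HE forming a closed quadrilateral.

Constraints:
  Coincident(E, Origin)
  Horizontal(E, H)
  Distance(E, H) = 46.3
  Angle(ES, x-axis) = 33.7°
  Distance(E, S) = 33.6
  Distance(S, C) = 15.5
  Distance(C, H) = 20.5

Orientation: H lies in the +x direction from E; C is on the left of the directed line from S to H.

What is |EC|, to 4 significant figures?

47.88

E is at the origin; EH is horizontal with |EH| = 46.3 and H in +x, so H = (46.3, 0). ES runs at 33.7° with |ES| = 33.6, so S = (27.95, 18.64). C is determined by |SC| = 15.5 and |CH| = 20.5 together: it lies at the intersection of circle(S, 15.5) and circle(H, 20.5). With |SH| = 26.16, the foot of the radical line on SH is 9.637 from S and the perpendicular offset is √(15.5² − 9.637²) = 12.14. Taking the left-of-SH solution: C = (43.37, 20.29).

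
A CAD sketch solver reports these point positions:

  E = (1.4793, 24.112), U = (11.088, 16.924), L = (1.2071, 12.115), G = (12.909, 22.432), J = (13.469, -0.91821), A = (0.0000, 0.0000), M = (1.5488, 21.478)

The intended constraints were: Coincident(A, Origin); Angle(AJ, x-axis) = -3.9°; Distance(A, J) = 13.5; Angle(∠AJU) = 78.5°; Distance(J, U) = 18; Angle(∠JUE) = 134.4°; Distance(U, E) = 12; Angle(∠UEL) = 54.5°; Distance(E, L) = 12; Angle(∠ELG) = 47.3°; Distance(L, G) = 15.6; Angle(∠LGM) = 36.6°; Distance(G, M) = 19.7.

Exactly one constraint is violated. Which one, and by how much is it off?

Distance(G, M) = 19.7 — off by 8.30.

A = (0.00, 0.00) ✓; AJ at -3.900° ✓; |AJ| = 13.50 ✓; ∠AJU = 78.50° ✓; |JU| = 18.00 ✓; ∠JUE = 134.4° ✓; |UE| = 12.00 ✓; ∠UEL = 54.50° ✓; |EL| = 12.00 ✓; ∠ELG = 47.30° ✓; |LG| = 15.60 ✓; ∠LGM = 36.60° ✓; |GM| = 11.40 ✗.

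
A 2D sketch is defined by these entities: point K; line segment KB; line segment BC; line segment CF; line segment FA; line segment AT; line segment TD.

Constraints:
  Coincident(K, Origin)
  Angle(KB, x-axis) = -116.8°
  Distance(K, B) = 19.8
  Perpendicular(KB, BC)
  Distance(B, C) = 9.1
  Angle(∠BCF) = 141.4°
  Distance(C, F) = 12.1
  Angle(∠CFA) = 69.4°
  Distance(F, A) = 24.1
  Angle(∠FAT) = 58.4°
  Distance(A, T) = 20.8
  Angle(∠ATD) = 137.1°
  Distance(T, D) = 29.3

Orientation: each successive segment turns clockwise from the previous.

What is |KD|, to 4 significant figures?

45.75

K is at the origin; KB runs at -116.8° with length 19.8, so B = (-8.927, -17.67). KB ⟂ BC, so BC runs at 153.2°; with |BC| = 9.1, C = (-17.05, -13.57). ∠BCF = 141.4° gives CF at 114.6° from the x-axis; with |CF| = 12.1, F = (-22.09, -2.568). ∠CFA = 69.4° gives FA at 4.000° from the x-axis; with |FA| = 24.1, A = (1.954, -0.8873). ∠FAT = 58.4° gives AT at -117.6° from the x-axis; with |AT| = 20.8, T = (-7.682, -19.32). ∠ATD = 137.1° gives TD at -160.5° from the x-axis; with |TD| = 29.3, D = (-35.30, -29.10). Then |KD| = |D − K| = 45.75.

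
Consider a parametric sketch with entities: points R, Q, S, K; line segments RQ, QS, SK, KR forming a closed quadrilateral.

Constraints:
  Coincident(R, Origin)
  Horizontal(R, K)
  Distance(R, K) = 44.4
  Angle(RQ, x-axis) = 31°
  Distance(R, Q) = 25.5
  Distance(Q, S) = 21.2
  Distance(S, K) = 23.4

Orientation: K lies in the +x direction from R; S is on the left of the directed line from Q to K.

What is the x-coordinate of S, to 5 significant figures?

40.577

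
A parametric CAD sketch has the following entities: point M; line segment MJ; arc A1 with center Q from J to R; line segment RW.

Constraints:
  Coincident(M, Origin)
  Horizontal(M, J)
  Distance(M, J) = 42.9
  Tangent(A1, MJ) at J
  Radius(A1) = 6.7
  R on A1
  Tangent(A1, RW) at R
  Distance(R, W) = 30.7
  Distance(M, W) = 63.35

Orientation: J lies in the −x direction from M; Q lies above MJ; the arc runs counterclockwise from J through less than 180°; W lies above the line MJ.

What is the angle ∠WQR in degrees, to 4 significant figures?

77.69°

M is at the origin; MJ is horizontal with |MJ| = 42.9 and J on the −x side, so J = (-42.90, 0.000). Tangency of A1 to MJ means the radius QJ is perpendicular to MJ, so Q = J + (0, 6.7) = (-42.90, 6.700). Since QR ⟂ RW (tangency), |QW| = √(6.7² + 30.7²) = 31.42 regardless of where R sits on A1. So W lies on both circle(M, 63.35) and circle(Q, 31.42); the above-MJ intersection is W = (-51.47, 36.93). R is the foot of the tangent from W: R = (-36.99, 9.860).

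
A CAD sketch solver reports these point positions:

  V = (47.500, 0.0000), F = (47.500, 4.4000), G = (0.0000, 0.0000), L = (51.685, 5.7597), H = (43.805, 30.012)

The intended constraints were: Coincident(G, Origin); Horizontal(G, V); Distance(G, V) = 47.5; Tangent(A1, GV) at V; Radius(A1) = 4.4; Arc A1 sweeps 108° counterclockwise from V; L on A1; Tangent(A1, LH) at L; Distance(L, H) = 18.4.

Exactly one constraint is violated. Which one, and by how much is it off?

Distance(L, H) = 18.4 — off by 7.10.

G = (0.00, 0.00) ✓; G.y = 0.00, V.y = 0.00 ✓; |GV| = 47.50 ✓; ∠(FV, VG) = 90.00° ✓; |FV| = 4.400 ✓; bearing(F→L) − bearing(F→V) = 108.0° ✓; |FL| = 4.400 ✓; ∠(FL, LH) = 90.00° ✓; |LH| = 25.50 ✗.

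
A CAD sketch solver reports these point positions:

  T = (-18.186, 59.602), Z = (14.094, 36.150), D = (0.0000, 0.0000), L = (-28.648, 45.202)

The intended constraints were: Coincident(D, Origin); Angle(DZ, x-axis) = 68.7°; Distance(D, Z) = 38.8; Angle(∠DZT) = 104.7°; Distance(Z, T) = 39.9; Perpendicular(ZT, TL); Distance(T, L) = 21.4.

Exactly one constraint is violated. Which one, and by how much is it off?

Distance(T, L) = 21.4 — off by 3.60.

D = (0.00, 0.00) ✓; DZ at 68.70° ✓; |DZ| = 38.80 ✓; ∠DZT = 104.7° ✓; |ZT| = 39.90 ✓; ∠(ZT, TL) = 90.00° ✓; |TL| = 17.80 ✗.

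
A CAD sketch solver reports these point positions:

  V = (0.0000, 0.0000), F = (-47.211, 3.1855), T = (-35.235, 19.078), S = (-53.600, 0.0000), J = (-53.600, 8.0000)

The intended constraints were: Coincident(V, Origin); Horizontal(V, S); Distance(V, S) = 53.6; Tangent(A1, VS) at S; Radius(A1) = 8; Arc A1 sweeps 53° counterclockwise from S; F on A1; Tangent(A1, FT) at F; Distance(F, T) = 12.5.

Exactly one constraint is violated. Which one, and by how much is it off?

Distance(F, T) = 12.5 — off by 7.40.

V = (0.00, 0.00) ✓; V.y = 0.00, S.y = 0.00 ✓; |VS| = 53.60 ✓; ∠(JS, SV) = 90.00° ✓; |JS| = 8.000 ✓; bearing(J→F) − bearing(J→S) = 53.00° ✓; |JF| = 8.000 ✓; ∠(JF, FT) = 90.00° ✓; |FT| = 19.90 ✗.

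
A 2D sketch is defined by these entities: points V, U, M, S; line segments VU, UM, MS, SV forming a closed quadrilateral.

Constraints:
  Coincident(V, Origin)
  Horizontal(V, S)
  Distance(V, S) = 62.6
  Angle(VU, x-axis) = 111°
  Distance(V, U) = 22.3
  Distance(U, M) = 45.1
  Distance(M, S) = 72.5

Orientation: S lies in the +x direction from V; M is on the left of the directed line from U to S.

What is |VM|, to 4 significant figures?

60.29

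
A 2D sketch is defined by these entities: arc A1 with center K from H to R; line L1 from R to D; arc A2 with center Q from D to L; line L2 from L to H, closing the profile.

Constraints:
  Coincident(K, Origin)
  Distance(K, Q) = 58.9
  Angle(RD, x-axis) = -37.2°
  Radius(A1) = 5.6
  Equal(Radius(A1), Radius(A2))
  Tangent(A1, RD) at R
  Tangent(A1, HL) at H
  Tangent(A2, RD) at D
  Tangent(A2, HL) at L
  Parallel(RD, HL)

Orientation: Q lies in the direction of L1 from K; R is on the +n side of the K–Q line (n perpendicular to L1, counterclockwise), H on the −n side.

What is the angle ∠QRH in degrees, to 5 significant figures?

84.569°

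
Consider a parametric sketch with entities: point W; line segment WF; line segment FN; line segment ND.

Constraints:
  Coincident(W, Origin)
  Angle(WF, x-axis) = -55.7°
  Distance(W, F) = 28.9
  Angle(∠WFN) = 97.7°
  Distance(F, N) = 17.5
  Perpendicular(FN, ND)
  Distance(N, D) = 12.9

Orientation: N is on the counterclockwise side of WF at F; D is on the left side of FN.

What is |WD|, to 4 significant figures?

26.54

W is at the origin; WF runs at -55.7° with length 28.9, so F = 28.9·(cos -55.7°, sin -55.7°) = (16.29, -23.87). ∠WFN = 97.7°, so FN runs at -55.7° + (180° − 97.7°) = 26.60° from the x-axis; with |FN| = 17.5, N = F + 17.5·(cos 26.60°, sin 26.60°) = (31.93, -16.04). The perpendicularity gives ND at right angles to FN; with |ND| = 12.9 on the left of FN, D = N + 12.9·(-0.4478, 0.8942) = (26.16, -4.504). Then |WD| = |D − W| = 26.54.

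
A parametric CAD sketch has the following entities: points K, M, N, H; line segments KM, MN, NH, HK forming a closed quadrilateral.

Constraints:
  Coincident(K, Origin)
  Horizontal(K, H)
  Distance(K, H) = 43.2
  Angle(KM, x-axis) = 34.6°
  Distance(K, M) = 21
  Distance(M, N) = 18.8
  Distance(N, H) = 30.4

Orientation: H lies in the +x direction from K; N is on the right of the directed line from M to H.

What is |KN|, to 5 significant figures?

14.980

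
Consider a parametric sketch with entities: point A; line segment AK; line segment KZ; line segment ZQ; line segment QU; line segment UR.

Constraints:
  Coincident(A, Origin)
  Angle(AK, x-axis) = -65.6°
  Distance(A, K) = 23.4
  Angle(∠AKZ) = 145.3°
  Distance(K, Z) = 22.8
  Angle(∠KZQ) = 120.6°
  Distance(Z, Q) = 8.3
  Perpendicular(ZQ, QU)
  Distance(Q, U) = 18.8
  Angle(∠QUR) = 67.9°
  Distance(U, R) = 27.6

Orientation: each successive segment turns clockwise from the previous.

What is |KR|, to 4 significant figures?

12.56

A is at the origin; AK runs at -65.6° with length 23.4, so K = (9.667, -21.31). ∠AKZ = 145.3° gives KZ at -100.3° from the x-axis; with |KZ| = 22.8, Z = (5.590, -43.74). ∠KZQ = 120.6° gives ZQ at -159.7° from the x-axis; with |ZQ| = 8.3, Q = (-2.195, -46.62). The perpendicularity gives QU at right angles to ZQ, so QU runs at 110.3°; with |QU| = 18.8, U = (-8.717, -28.99). ∠QUR = 67.9° gives UR at -1.800° from the x-axis; with |UR| = 27.6, R = (18.87, -29.86). Then |KR| = |R − K| = 12.56.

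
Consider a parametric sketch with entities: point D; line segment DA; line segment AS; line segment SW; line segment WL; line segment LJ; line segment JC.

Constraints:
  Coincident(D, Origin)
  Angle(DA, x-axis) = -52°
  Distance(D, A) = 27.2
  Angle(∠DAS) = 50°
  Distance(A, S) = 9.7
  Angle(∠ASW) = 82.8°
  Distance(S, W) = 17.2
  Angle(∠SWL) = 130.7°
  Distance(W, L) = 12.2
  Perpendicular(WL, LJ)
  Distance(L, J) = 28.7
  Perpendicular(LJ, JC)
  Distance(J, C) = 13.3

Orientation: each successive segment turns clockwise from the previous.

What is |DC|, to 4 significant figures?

37.68

D is at the origin; DA runs at -52.0° with length 27.2, so A = (16.75, -21.43). ∠DAS = 50.0° gives AS at 178.0° from the x-axis; with |AS| = 9.7, S = (7.052, -21.10). ∠ASW = 82.8° gives SW at 80.80° from the x-axis; with |SW| = 17.2, W = (9.802, -4.117). ∠SWL = 130.7° gives WL at 31.50° from the x-axis; with |WL| = 12.2, L = (20.20, 2.258). The perpendicularity gives LJ at right angles to WL, so LJ runs at -58.50°; with |LJ| = 28.7, J = (35.20, -22.21). The perpendicularity gives JC at right angles to LJ, so JC runs at -148.5°; with |JC| = 13.3, C = (23.86, -29.16). Then |DC| = |C − D| = 37.68.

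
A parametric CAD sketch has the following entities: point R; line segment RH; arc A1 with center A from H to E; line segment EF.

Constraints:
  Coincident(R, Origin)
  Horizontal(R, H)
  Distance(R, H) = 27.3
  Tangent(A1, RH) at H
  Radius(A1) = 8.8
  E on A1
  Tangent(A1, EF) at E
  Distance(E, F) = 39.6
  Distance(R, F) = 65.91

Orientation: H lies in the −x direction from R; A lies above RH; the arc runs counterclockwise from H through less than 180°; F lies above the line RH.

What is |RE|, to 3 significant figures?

26.4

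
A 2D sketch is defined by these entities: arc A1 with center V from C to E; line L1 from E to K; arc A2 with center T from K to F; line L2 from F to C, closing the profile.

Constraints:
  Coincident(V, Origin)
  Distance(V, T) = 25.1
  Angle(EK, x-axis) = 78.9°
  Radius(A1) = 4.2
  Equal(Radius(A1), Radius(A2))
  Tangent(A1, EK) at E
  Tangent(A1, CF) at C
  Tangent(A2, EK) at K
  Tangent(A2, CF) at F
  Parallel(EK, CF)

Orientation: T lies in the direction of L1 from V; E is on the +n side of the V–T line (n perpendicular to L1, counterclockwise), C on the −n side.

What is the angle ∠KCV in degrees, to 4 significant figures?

71.50°

Tangency of A1 to both parallel lines with radius 4.2 puts E and C at V ± 4.2·n: E = (-4.121, 0.8086), C = (4.121, -0.8086). Equal radii place K and F the same way about T: K = T + 4.2·n = (0.7109, 25.44), F = T − 4.2·n = (8.954, 23.82). Then cos ∠KCV = CK·CV / (|CK||CV|), giving 71.50°.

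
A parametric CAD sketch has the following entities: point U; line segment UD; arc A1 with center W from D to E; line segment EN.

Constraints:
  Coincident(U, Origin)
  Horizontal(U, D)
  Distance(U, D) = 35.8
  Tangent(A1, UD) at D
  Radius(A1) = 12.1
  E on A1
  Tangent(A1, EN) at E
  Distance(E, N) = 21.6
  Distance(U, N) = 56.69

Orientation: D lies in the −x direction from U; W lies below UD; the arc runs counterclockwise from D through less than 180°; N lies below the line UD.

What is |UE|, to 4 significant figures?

49.76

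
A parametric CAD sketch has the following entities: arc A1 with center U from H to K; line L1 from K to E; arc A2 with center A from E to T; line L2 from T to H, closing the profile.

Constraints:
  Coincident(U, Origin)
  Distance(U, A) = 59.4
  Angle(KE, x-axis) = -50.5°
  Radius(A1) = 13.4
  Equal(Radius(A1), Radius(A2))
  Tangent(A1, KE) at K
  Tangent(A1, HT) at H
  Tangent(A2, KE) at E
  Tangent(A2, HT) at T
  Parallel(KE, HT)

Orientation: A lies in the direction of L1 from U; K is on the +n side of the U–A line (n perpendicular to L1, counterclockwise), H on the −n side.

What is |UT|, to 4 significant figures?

60.89

The slot axis is L1's direction at -50.5°, so u = (cos -50.5°, sin -50.5°) = (0.6361, -0.7716) and n = (−sin -50.5°, cos -50.5°) = (0.7716, 0.6361). U is at the origin and A lies 59.4 along u from U, so A = 59.4·u = (37.78, -45.83). Tangency of A1 to both parallel lines with radius 13.4 puts K and H at U ± 13.4·n: K = (10.34, 8.523), H = (-10.34, -8.523). Equal radii place E and T the same way about A: E = A + 13.4·n = (48.12, -37.31), T = A − 13.4·n = (27.44, -54.36). Then |UT| = |T − U| = 60.89.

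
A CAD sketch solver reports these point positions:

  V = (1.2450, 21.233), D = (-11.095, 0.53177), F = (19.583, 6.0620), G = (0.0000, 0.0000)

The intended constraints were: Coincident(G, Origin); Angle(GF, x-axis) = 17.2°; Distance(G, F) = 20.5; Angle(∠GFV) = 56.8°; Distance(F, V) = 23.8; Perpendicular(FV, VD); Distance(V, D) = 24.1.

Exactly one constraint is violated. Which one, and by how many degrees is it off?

Perpendicular(FV, VD) — off by 8.80°.

G = (0.00, 0.00) ✓; GF at 17.20° ✓; |GF| = 20.50 ✓; ∠GFV = 56.80° ✓; |FV| = 23.80 ✓; ∠(FV, VD) = 98.80° ✗; |VD| = 24.10 ✓.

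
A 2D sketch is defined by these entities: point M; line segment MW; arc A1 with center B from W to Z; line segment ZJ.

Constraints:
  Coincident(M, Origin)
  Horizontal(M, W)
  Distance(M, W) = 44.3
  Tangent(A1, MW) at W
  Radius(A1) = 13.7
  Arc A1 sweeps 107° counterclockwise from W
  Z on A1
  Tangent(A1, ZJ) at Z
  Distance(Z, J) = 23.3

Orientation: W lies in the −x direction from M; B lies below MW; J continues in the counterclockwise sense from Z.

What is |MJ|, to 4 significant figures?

64.48

On A1, W sits at bearing 90° from B; a 107° counterclockwise sweep puts Z at bearing 197°, so Z = B + 13.7·(cos 197°, sin 197°) = (-57.40, -17.71). The tangent condition forces BZ to be normal to ZJ, so ZJ runs along (−sin 197°, cos 197°); with |ZJ| = 23.3, J = (-50.59, -39.99). Then |MJ| = |J − M| = 64.48.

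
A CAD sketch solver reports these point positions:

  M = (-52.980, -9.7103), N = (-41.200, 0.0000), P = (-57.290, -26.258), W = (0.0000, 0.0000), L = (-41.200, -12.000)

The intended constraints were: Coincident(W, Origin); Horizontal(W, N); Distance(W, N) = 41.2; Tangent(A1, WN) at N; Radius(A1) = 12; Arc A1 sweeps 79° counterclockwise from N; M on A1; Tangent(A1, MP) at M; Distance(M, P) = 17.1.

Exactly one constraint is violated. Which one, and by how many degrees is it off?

Tangent(A1, MP) at M — off by 3.60°.

W = (0.00, 0.00) ✓; W.y = 0.00, N.y = 0.00 ✓; |WN| = 41.20 ✓; ∠(LN, NW) = 90.00° ✓; |LN| = 12.00 ✓; bearing(L→M) − bearing(L→N) = 79.00° ✓; |LM| = 12.00 ✓; ∠(LM, MP) = 93.60° ✗; |MP| = 17.10 ✓.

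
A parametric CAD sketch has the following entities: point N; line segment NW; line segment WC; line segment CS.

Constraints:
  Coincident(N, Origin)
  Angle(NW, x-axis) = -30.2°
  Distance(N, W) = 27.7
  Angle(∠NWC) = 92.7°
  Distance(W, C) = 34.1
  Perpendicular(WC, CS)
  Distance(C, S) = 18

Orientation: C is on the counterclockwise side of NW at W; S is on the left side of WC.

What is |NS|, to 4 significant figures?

36.70

∠NWC = 92.7°, so WC runs at -30.2° + (180° − 92.7°) = 57.10° from the x-axis; with |WC| = 34.1, C = W + 34.1·(cos 57.10°, sin 57.10°) = (42.46, 14.70). WC ⟂ CS; with |CS| = 18.0 on the left of WC, S = C + 18.0·(-0.8396, 0.5432) = (27.35, 24.47). Then |NS| = |S − N| = 36.70.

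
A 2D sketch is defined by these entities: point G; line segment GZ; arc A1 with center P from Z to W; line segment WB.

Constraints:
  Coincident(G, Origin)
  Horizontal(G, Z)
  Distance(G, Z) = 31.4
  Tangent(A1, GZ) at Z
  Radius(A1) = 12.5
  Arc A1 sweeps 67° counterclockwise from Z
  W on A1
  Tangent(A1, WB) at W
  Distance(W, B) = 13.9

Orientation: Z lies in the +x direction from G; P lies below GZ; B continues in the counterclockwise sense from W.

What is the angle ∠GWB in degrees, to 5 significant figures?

87.948°

On A1, Z sits at bearing 90° from P; a 67° counterclockwise sweep puts W at bearing 157°, so W = P + 12.5·(cos 157°, sin 157°) = (19.894, -7.6159). The tangent condition forces PW to be normal to WB, so WB runs along (−sin 157°, cos 157°); with |WB| = 13.9, B = (14.463, -20.411). Then cos ∠GWB = WG·WB / (|WG||WB|), giving 87.948°.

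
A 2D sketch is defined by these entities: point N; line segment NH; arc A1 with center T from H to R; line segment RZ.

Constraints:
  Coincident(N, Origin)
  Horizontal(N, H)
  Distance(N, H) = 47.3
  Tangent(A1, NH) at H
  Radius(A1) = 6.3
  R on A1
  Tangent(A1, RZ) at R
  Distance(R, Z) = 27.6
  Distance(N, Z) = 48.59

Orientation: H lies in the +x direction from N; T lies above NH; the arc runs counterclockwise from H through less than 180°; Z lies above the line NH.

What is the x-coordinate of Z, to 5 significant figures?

36.245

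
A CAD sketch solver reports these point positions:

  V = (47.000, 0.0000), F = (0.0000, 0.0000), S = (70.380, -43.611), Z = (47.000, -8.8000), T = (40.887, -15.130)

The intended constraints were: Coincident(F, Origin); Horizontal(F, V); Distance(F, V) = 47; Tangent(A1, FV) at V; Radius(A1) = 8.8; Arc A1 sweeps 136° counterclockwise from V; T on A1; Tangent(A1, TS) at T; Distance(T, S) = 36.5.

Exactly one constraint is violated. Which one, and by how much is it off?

Distance(T, S) = 36.5 — off by 4.50.

F = (0.00, 0.00) ✓; F.y = 0.00, V.y = 0.00 ✓; |FV| = 47.00 ✓; ∠(ZV, VF) = 90.00° ✓; |ZV| = 8.800 ✓; bearing(Z→T) − bearing(Z→V) = 136.0° ✓; |ZT| = 8.800 ✓; ∠(ZT, TS) = 90.00° ✓; |TS| = 41.00 ✗.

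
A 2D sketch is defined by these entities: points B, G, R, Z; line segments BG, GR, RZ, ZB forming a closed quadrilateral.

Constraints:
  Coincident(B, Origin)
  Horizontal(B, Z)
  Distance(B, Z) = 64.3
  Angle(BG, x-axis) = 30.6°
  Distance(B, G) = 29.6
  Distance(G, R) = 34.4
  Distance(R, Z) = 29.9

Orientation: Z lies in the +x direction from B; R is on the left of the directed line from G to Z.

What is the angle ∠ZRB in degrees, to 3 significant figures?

77.3°

B is at the origin; B and Z share the same y with |BZ| = 64.3 and Z in +x, so Z = (64.3, 0). BG runs at 30.6° with |BG| = 29.6, so G = (25.5, 15.1). R is determined by |GR| = 34.4 and |RZ| = 29.9 together: it lies at the intersection of circle(G, 34.4) and circle(Z, 29.9). With |GZ| = 41.6, the foot of the radical line on GZ is 24.3 from G and the perpendicular offset is √(34.4² − 24.3²) = 24.4. Taking the left-of-GZ solution: R = (56.9, 29.0).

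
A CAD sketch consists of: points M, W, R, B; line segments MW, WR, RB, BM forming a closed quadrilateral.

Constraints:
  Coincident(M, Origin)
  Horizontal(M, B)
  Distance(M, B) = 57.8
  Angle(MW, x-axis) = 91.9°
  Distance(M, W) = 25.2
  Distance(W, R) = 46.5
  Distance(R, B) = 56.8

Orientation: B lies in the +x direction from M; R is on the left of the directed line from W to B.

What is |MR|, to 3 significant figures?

64.2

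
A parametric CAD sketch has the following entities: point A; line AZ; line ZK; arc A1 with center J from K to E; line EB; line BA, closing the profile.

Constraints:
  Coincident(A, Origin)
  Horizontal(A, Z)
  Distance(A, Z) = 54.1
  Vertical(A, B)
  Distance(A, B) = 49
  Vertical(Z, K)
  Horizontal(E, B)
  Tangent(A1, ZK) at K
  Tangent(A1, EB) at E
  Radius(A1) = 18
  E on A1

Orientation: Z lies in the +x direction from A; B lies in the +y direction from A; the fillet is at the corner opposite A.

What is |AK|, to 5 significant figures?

62.352

A is at the origin; A and Z share the same y with |AZ| = 54.1 and Z on the +x side, so Z = (54.100, 0.0000). A and B share the same x with |AB| = 49.0 and B on the +y side, so B = (0.0000, 49.000). The virtual corner opposite A is at (54.100, 49.000). Since A1 is tangent to ZK there, JK ⟂ ZK and A1 meets EB tangentially, so JE is at right angles to EB, with radius 18.0, so the center J sits 18.0 in from both sides at J = (36.100, 31.000). That places the tangent points at K = (54.100, 31.000) on ZK and E = (36.100, 49.000) on EB. Then |AK| = |K − A| = 62.352.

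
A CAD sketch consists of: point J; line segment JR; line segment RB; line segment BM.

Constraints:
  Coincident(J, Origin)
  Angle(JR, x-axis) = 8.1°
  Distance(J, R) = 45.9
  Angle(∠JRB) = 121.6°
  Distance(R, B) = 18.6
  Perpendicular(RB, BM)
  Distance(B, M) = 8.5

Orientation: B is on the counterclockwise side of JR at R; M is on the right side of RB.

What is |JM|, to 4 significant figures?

63.91

∠JRB = 121.6°, so RB runs at 8.1° + (180° − 121.6°) = 66.50° from the x-axis; with |RB| = 18.6, B = R + 18.6·(cos 66.50°, sin 66.50°) = (52.86, 23.52). RB is perpendicular to BM; with |BM| = 8.5 on the right of RB, M = B + 8.5·(0.9171, -0.3987) = (60.65, 20.14). Then |JM| = |M − J| = 63.91.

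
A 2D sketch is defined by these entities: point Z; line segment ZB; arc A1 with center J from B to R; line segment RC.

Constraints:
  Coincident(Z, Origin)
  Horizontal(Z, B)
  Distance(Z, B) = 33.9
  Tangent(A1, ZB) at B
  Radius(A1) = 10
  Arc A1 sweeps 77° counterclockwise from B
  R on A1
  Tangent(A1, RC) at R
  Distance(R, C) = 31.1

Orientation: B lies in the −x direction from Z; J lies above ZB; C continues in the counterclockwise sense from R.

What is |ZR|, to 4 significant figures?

25.37

A1 meets ZB tangentially, so JB is at right angles to ZB, so J = B + (0, 10) = (-33.90, 10.00). On A1, B sits at bearing -90° from J; a 77° counterclockwise sweep puts R at bearing -13°, so R = J + 10.0·(cos -13°, sin -13°) = (-24.16, 7.750). Then |ZR| = |R − Z| = 25.37.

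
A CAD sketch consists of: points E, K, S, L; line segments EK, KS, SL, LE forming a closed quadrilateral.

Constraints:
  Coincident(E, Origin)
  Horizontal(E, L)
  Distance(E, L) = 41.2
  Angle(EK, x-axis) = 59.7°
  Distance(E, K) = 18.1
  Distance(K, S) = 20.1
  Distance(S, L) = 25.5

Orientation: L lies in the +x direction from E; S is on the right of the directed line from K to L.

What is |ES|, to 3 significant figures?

16.3

Checks: |KS| = 20.10 ✓; |SL| = 25.50 ✓.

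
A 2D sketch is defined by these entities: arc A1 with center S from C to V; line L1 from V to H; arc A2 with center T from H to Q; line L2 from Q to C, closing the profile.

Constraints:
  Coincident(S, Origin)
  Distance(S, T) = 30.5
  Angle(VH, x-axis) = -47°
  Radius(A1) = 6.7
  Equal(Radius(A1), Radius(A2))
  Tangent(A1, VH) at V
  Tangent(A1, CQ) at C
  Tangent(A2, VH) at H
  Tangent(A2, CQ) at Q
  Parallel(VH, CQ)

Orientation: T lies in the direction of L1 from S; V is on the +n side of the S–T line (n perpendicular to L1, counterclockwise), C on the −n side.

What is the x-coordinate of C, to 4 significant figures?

-4.900

S is at the origin and T lies 30.5 along u from S, so T = 30.5·u = (20.80, -22.31). Tangency of A1 to both parallel lines with radius 6.7 puts V and C at S ± 6.7·n: V = (4.900, 4.569), C = (-4.900, -4.569). So C.x = -4.900.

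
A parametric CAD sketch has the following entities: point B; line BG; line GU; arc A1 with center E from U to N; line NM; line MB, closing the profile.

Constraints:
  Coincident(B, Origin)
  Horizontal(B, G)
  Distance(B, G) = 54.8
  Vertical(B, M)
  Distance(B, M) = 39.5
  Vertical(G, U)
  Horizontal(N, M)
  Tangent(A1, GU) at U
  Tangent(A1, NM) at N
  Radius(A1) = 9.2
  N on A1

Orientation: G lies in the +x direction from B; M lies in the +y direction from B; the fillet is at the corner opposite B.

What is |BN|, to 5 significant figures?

60.329

The virtual corner opposite B is at (54.800, 39.500). Since A1 is tangent to GU there, EU ⟂ GU and tangency of A1 to NM means the radius EN is perpendicular to NM, with radius 9.2, so the center E sits 9.2 in from both sides at E = (45.600, 30.300). That places the tangent points at U = (54.800, 30.300) on GU and N = (45.600, 39.500) on NM. Then |BN| = |N − B| = 60.329.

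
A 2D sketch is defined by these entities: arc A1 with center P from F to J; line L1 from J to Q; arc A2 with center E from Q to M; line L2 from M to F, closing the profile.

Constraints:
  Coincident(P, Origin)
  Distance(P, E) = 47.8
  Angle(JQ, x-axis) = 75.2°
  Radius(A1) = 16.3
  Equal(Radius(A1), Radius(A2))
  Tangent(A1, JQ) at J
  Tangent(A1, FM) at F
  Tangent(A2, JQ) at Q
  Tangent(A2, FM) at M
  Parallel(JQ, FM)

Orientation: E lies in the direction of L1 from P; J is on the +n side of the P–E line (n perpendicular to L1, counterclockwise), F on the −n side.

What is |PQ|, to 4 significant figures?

50.50

Tangency of A1 to both parallel lines with radius 16.3 puts J and F at P ± 16.3·n: J = (-15.76, 4.164), F = (15.76, -4.164). Equal radii place Q and M the same way about E: Q = E + 16.3·n = (-3.549, 50.38), M = E − 16.3·n = (27.97, 42.05). Then |PQ| = |Q − P| = 50.50.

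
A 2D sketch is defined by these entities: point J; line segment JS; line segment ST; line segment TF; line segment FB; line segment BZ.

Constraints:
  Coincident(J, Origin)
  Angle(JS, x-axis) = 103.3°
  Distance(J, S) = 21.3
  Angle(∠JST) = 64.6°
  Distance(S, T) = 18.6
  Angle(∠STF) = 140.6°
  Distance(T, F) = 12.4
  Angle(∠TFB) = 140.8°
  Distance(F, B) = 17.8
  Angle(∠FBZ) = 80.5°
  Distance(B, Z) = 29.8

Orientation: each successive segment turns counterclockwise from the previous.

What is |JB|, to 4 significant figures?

23.37

J is at the origin; JS runs at 103.3° with length 21.3, so S = (-4.900, 20.73). ∠JST = 64.6° gives ST at -141.3° from the x-axis; with |ST| = 18.6, T = (-19.42, 9.099). ∠STF = 140.6° gives TF at -101.9° from the x-axis; with |TF| = 12.4, F = (-21.97, -3.034). ∠TFB = 140.8° gives FB at -62.70° from the x-axis; with |FB| = 17.8, B = (-13.81, -18.85). Then |JB| = |B − J| = 23.37.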